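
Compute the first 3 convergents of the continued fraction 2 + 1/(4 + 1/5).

2/1, 9/4, 47/21

Using the convergent recurrence p_i = a_i*p_{i-1} + p_{i-2}, q_i = a_i*q_{i-1} + q_{i-2} with p_{-2}=0, p_{-1}=1, q_{-2}=1, q_{-1}=0:
  i=0: a_0=2, p_0 = 2*1 + 0 = 2, q_0 = 2*0 + 1 = 1.
  i=1: a_1=4, p_1 = 4*2 + 1 = 9, q_1 = 4*1 + 0 = 4.
  i=2: a_2=5, p_2 = 5*9 + 2 = 47, q_2 = 5*4 + 1 = 21.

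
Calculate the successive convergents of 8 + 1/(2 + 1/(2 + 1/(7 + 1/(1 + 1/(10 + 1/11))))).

8/1, 17/2, 42/5, 311/37, 353/42, 3841/457, 42604/5069

Using the convergent recurrence p_i = a_i*p_{i-1} + p_{i-2}, q_i = a_i*q_{i-1} + q_{i-2} with p_{-2}=0, p_{-1}=1, q_{-2}=1, q_{-1}=0:
  i=0: a_0=8, p_0 = 8*1 + 0 = 8, q_0 = 8*0 + 1 = 1.
  i=1: a_1=2, p_1 = 2*8 + 1 = 17, q_1 = 2*1 + 0 = 2.
  i=2: a_2=2, p_2 = 2*17 + 8 = 42, q_2 = 2*2 + 1 = 5.
  i=3: a_3=7, p_3 = 7*42 + 17 = 311, q_3 = 7*5 + 2 = 37.
  i=4: a_4=1, p_4 = 1*311 + 42 = 353, q_4 = 1*37 + 5 = 42.
  i=5: a_5=10, p_5 = 10*353 + 311 = 3841, q_5 = 10*42 + 37 = 457.
  i=6: a_6=11, p_6 = 11*3841 + 353 = 42604, q_6 = 11*457 + 42 = 5069.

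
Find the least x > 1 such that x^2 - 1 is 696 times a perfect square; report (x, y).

(x, y) = (1451, 55)

First expand sqrt(696) as a continued fraction. With x_i = (sqrt(696) + m_i)/d_i and (m_0, d_0) = (0, 1): a_0 = floor(sqrt(696)) = 26, since 26^2 = 676 <= 696 < 729 = 27^2.
Iterate m_{i+1} = d_i*a_i - m_i, d_{i+1} = (696 - m_{i+1}^2)/d_i, a_{i+1} = floor((a_0 + m_{i+1})/d_{i+1}):
  m_1 = 1*26 - 0 = 26, d_1 = (696 - 26^2)/1 = 20/1 = 20, a_1 = floor((26 + 26)/20) = 2.
  m_2 = 20*2 - 26 = 14, d_2 = (696 - 14^2)/20 = 500/20 = 25, a_2 = floor((26 + 14)/25) = 1.
  m_3 = 25*1 - 14 = 11, d_3 = (696 - 11^2)/25 = 575/25 = 23, a_3 = floor((26 + 11)/23) = 1.
  m_4 = 23*1 - 11 = 12, d_4 = (696 - 12^2)/23 = 552/23 = 24, a_4 = floor((26 + 12)/24) = 1.
  m_5 = 24*1 - 12 = 12, d_5 = (696 - 12^2)/24 = 552/24 = 23, a_5 = floor((26 + 12)/23) = 1.
  m_6 = 23*1 - 12 = 11, d_6 = (696 - 11^2)/23 = 575/23 = 25, a_6 = floor((26 + 11)/25) = 1.
  m_7 = 25*1 - 11 = 14, d_7 = (696 - 14^2)/25 = 500/25 = 20, a_7 = floor((26 + 14)/20) = 2.
  m_8 = 20*2 - 14 = 26, d_8 = (696 - 26^2)/20 = 20/20 = 1, a_8 = floor((26 + 26)/1) = 52.
  m_9 = 1*52 - 26 = 26, d_9 = (696 - 26^2)/1 = 20/1 = 20: (m_9, d_9) = (m_1, d_1) = (26, 20), so from here the quotients repeat a_1, ..., a_8; the period length is 8.
So sqrt(696) = [26; (2, 1, 1, 1, 1, 1, 2, 52)] with period length k = 8.
k is even, so the fundamental solution of x^2 - 696y^2 = 1 is (p_{k-1}, q_{k-1}) = (p_7, q_7); compute convergents through index 7.
Convergents (p_i = a_i*p_{i-1} + p_{i-2}, q_i = a_i*q_{i-1} + q_{i-2} with p_{-2}=0, p_{-1}=1, q_{-2}=1, q_{-1}=0):
  i=0: a_0=26, p_0 = 26*1 + 0 = 26, q_0 = 26*0 + 1 = 1.
  i=1: a_1=2, p_1 = 2*26 + 1 = 53, q_1 = 2*1 + 0 = 2.
  i=2: a_2=1, p_2 = 1*53 + 26 = 79, q_2 = 1*2 + 1 = 3.
  i=3: a_3=1, p_3 = 1*79 + 53 = 132, q_3 = 1*3 + 2 = 5.
  i=4: a_4=1, p_4 = 1*132 + 79 = 211, q_4 = 1*5 + 3 = 8.
  i=5: a_5=1, p_5 = 1*211 + 132 = 343, q_5 = 1*8 + 5 = 13.
  i=6: a_6=1, p_6 = 1*343 + 211 = 554, q_6 = 1*13 + 8 = 21.
  i=7: a_7=2, p_7 = 2*554 + 343 = 1451, q_7 = 2*21 + 13 = 55.
Check: 1451^2 - 696*55^2 = 2105401 - 2105400 = 1, so (x, y) = (1451, 55) solves the equation, and by the theorem it is the least positive solution.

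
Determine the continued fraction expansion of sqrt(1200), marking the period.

[34; (1, 1, 1, 3, 1, 1, 1, 68)]

Write x_i = (sqrt(1200) + m_i)/d_i with (m_0, d_0) = (0, 1). a_0 = floor(sqrt(1200)) = 34, since 34^2 = 1156 <= 1200 < 1225 = 35^2.
Iterate m_{i+1} = d_i*a_i - m_i, d_{i+1} = (1200 - m_{i+1}^2)/d_i, a_{i+1} = floor((a_0 + m_{i+1})/d_{i+1}):
  m_1 = 1*34 - 0 = 34, d_1 = (1200 - 34^2)/1 = 44/1 = 44, a_1 = floor((34 + 34)/44) = 1.
  m_2 = 44*1 - 34 = 10, d_2 = (1200 - 10^2)/44 = 1100/44 = 25, a_2 = floor((34 + 10)/25) = 1.
  m_3 = 25*1 - 10 = 15, d_3 = (1200 - 15^2)/25 = 975/25 = 39, a_3 = floor((34 + 15)/39) = 1.
  m_4 = 39*1 - 15 = 24, d_4 = (1200 - 24^2)/39 = 624/39 = 16, a_4 = floor((34 + 24)/16) = 3.
  m_5 = 16*3 - 24 = 24, d_5 = (1200 - 24^2)/16 = 624/16 = 39, a_5 = floor((34 + 24)/39) = 1.
  m_6 = 39*1 - 24 = 15, d_6 = (1200 - 15^2)/39 = 975/39 = 25, a_6 = floor((34 + 15)/25) = 1.
  m_7 = 25*1 - 15 = 10, d_7 = (1200 - 10^2)/25 = 1100/25 = 44, a_7 = floor((34 + 10)/44) = 1.
  m_8 = 44*1 - 10 = 34, d_8 = (1200 - 34^2)/44 = 44/44 = 1, a_8 = floor((34 + 34)/1) = 68.
  m_9 = 1*68 - 34 = 34, d_9 = (1200 - 34^2)/1 = 44/1 = 44: (m_9, d_9) = (m_1, d_1) = (34, 44), so from here the quotients repeat a_1, ..., a_8; the period length is 8.
Hence the expansion of sqrt(1200) is a_0 = 34 followed by the repeating block 1, 1, 1, 3, 1, 1, 1, 68 (period 8).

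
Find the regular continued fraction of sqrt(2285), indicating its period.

[47; (1, 4, 23, 1, 2, 2, 1, 23, 4, 1, 94)]

Write x_i = (sqrt(2285) + m_i)/d_i with (m_0, d_0) = (0, 1). a_0 = floor(sqrt(2285)) = 47, since 47^2 = 2209 <= 2285 < 2304 = 48^2.
Iterate m_{i+1} = d_i*a_i - m_i, d_{i+1} = (2285 - m_{i+1}^2)/d_i, a_{i+1} = floor((a_0 + m_{i+1})/d_{i+1}):
  m_1 = 1*47 - 0 = 47, d_1 = (2285 - 47^2)/1 = 76/1 = 76, a_1 = floor((47 + 47)/76) = 1.
  m_2 = 76*1 - 47 = 29, d_2 = (2285 - 29^2)/76 = 1444/76 = 19, a_2 = floor((47 + 29)/19) = 4.
  m_3 = 19*4 - 29 = 47, d_3 = (2285 - 47^2)/19 = 76/19 = 4, a_3 = floor((47 + 47)/4) = 23.
  m_4 = 4*23 - 47 = 45, d_4 = (2285 - 45^2)/4 = 260/4 = 65, a_4 = floor((47 + 45)/65) = 1.
  m_5 = 65*1 - 45 = 20, d_5 = (2285 - 20^2)/65 = 1885/65 = 29, a_5 = floor((47 + 20)/29) = 2.
  m_6 = 29*2 - 20 = 38, d_6 = (2285 - 38^2)/29 = 841/29 = 29, a_6 = floor((47 + 38)/29) = 2.
  m_7 = 29*2 - 38 = 20, d_7 = (2285 - 20^2)/29 = 1885/29 = 65, a_7 = floor((47 + 20)/65) = 1.
  m_8 = 65*1 - 20 = 45, d_8 = (2285 - 45^2)/65 = 260/65 = 4, a_8 = floor((47 + 45)/4) = 23.
  m_9 = 4*23 - 45 = 47, d_9 = (2285 - 47^2)/4 = 76/4 = 19, a_9 = floor((47 + 47)/19) = 4.
  m_10 = 19*4 - 47 = 29, d_10 = (2285 - 29^2)/19 = 1444/19 = 76, a_10 = floor((47 + 29)/76) = 1.
  m_11 = 76*1 - 29 = 47, d_11 = (2285 - 47^2)/76 = 76/76 = 1, a_11 = floor((47 + 47)/1) = 94.
  m_12 = 1*94 - 47 = 47, d_12 = (2285 - 47^2)/1 = 76/1 = 76: (m_12, d_12) = (m_1, d_1) = (47, 76), so from here the quotients repeat a_1, ..., a_11; the period length is 11.
Hence the expansion of sqrt(2285) is a_0 = 47 followed by the repeating block 1, 4, 23, 1, 2, 2, 1, 23, 4, 1, 94 (period 11).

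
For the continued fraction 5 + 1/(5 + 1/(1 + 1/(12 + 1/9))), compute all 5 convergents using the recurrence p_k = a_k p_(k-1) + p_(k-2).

5/1, 26/5, 31/6, 398/77, 3613/699

Using the convergent recurrence p_i = a_i*p_{i-1} + p_{i-2}, q_i = a_i*q_{i-1} + q_{i-2} with p_{-2}=0, p_{-1}=1, q_{-2}=1, q_{-1}=0:
  i=0: a_0=5, p_0 = 5*1 + 0 = 5, q_0 = 5*0 + 1 = 1.
  i=1: a_1=5, p_1 = 5*5 + 1 = 26, q_1 = 5*1 + 0 = 5.
  i=2: a_2=1, p_2 = 1*26 + 5 = 31, q_2 = 1*5 + 1 = 6.
  i=3: a_3=12, p_3 = 12*31 + 26 = 398, q_3 = 12*6 + 5 = 77.
  i=4: a_4=9, p_4 = 9*398 + 31 = 3613, q_4 = 9*77 + 6 = 699.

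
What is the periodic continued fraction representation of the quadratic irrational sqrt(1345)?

[36; (1, 2, 14, 2, 1, 72)]

Write x_i = (sqrt(1345) + m_i)/d_i with (m_0, d_0) = (0, 1). a_0 = floor(sqrt(1345)) = 36, since 36^2 = 1296 <= 1345 < 1369 = 37^2.
Iterate m_{i+1} = d_i*a_i - m_i, d_{i+1} = (1345 - m_{i+1}^2)/d_i, a_{i+1} = floor((a_0 + m_{i+1})/d_{i+1}):
  m_1 = 1*36 - 0 = 36, d_1 = (1345 - 36^2)/1 = 49/1 = 49, a_1 = floor((36 + 36)/49) = 1.
  m_2 = 49*1 - 36 = 13, d_2 = (1345 - 13^2)/49 = 1176/49 = 24, a_2 = floor((36 + 13)/24) = 2.
  m_3 = 24*2 - 13 = 35, d_3 = (1345 - 35^2)/24 = 120/24 = 5, a_3 = floor((36 + 35)/5) = 14.
  m_4 = 5*14 - 35 = 35, d_4 = (1345 - 35^2)/5 = 120/5 = 24, a_4 = floor((36 + 35)/24) = 2.
  m_5 = 24*2 - 35 = 13, d_5 = (1345 - 13^2)/24 = 1176/24 = 49, a_5 = floor((36 + 13)/49) = 1.
  m_6 = 49*1 - 13 = 36, d_6 = (1345 - 36^2)/49 = 49/49 = 1, a_6 = floor((36 + 36)/1) = 72.
  m_7 = 1*72 - 36 = 36, d_7 = (1345 - 36^2)/1 = 49/1 = 49: (m_7, d_7) = (m_1, d_1) = (36, 49), so from here the quotients repeat a_1, ..., a_6; the period length is 6.
Hence the expansion of sqrt(1345) is a_0 = 36 followed by the repeating block 1, 2, 14, 2, 1, 72 (period 6).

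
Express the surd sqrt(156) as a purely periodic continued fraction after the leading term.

[12; (2, 24)]

Write x_i = (sqrt(156) + m_i)/d_i with (m_0, d_0) = (0, 1). a_0 = floor(sqrt(156)) = 12, since 12^2 = 144 <= 156 < 169 = 13^2.
Iterate m_{i+1} = d_i*a_i - m_i, d_{i+1} = (156 - m_{i+1}^2)/d_i, a_{i+1} = floor((a_0 + m_{i+1})/d_{i+1}):
  m_1 = 1*12 - 0 = 12, d_1 = (156 - 12^2)/1 = 12/1 = 12, a_1 = floor((12 + 12)/12) = 2.
  m_2 = 12*2 - 12 = 12, d_2 = (156 - 12^2)/12 = 12/12 = 1, a_2 = floor((12 + 12)/1) = 24.
  m_3 = 1*24 - 12 = 12, d_3 = (156 - 12^2)/1 = 12/1 = 12: (m_3, d_3) = (m_1, d_1) = (12, 12), so from here the quotients repeat a_1, a_2; the period length is 2.
Hence the expansion of sqrt(156) is a_0 = 12 followed by the repeating block 2, 24 (period 2).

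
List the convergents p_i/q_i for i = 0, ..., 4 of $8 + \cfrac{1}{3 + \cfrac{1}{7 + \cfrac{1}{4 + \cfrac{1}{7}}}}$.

Using the convergent recurrence p_i = a_i*p_{i-1} + p_{i-2}, q_i = a_i*q_{i-1} + q_{i-2} with p_{-2}=0, p_{-1}=1, q_{-2}=1, q_{-1}=0:
  i=0: a_0=8, p_0 = 8*1 + 0 = 8, q_0 = 8*0 + 1 = 1.
  i=1: a_1=3, p_1 = 3*8 + 1 = 25, q_1 = 3*1 + 0 = 3.
  i=2: a_2=7, p_2 = 7*25 + 8 = 183, q_2 = 7*3 + 1 = 22.
  i=3: a_3=4, p_3 = 4*183 + 25 = 757, q_3 = 4*22 + 3 = 91.
  i=4: a_4=7, p_4 = 7*757 + 183 = 5482, q_4 = 7*91 + 22 = 659.

8/1, 25/3, 183/22, 757/91, 5482/659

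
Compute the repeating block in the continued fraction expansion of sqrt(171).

Write x_i = (sqrt(171) + m_i)/d_i with (m_0, d_0) = (0, 1). a_0 = floor(sqrt(171)) = 13, since 13^2 = 169 <= 171 < 196 = 14^2.
Iterate m_{i+1} = d_i*a_i - m_i, d_{i+1} = (171 - m_{i+1}^2)/d_i, a_{i+1} = floor((a_0 + m_{i+1})/d_{i+1}):
  m_1 = 1*13 - 0 = 13, d_1 = (171 - 13^2)/1 = 2/1 = 2, a_1 = floor((13 + 13)/2) = 13.
  m_2 = 2*13 - 13 = 13, d_2 = (171 - 13^2)/2 = 2/2 = 1, a_2 = floor((13 + 13)/1) = 26.
  m_3 = 1*26 - 13 = 13, d_3 = (171 - 13^2)/1 = 2/1 = 2: (m_3, d_3) = (m_1, d_1) = (13, 2), so from here the quotients repeat a_1, a_2; the period length is 2.
Hence the expansion of sqrt(171) is a_0 = 13 followed by the repeating block 13, 26 (period 2).

[13; (13, 26)]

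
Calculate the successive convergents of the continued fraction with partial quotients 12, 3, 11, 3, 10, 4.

12/1, 37/3, 419/34, 1294/105, 13359/1084, 54730/4441

Using the convergent recurrence p_i = a_i*p_{i-1} + p_{i-2}, q_i = a_i*q_{i-1} + q_{i-2} with p_{-2}=0, p_{-1}=1, q_{-2}=1, q_{-1}=0:
  i=0: a_0=12, p_0 = 12*1 + 0 = 12, q_0 = 12*0 + 1 = 1.
  i=1: a_1=3, p_1 = 3*12 + 1 = 37, q_1 = 3*1 + 0 = 3.
  i=2: a_2=11, p_2 = 11*37 + 12 = 419, q_2 = 11*3 + 1 = 34.
  i=3: a_3=3, p_3 = 3*419 + 37 = 1294, q_3 = 3*34 + 3 = 105.
  i=4: a_4=10, p_4 = 10*1294 + 419 = 13359, q_4 = 10*105 + 34 = 1084.
  i=5: a_5=4, p_5 = 4*13359 + 1294 = 54730, q_5 = 4*1084 + 105 = 4441.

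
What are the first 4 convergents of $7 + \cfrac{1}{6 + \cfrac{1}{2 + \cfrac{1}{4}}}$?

Using the convergent recurrence p_i = a_i*p_{i-1} + p_{i-2}, q_i = a_i*q_{i-1} + q_{i-2} with p_{-2}=0, p_{-1}=1, q_{-2}=1, q_{-1}=0:
  i=0: a_0=7, p_0 = 7*1 + 0 = 7, q_0 = 7*0 + 1 = 1.
  i=1: a_1=6, p_1 = 6*7 + 1 = 43, q_1 = 6*1 + 0 = 6.
  i=2: a_2=2, p_2 = 2*43 + 7 = 93, q_2 = 2*6 + 1 = 13.
  i=3: a_3=4, p_3 = 4*93 + 43 = 415, q_3 = 4*13 + 6 = 58.

7/1, 43/6, 93/13, 415/58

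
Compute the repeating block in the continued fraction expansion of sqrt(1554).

[39; (2, 2, 1, 1, 1, 10, 1, 1, 1, 2, 2, 78)]

Write x_i = (sqrt(1554) + m_i)/d_i with (m_0, d_0) = (0, 1). a_0 = floor(sqrt(1554)) = 39, since 39^2 = 1521 <= 1554 < 1600 = 40^2.
Iterate m_{i+1} = d_i*a_i - m_i, d_{i+1} = (1554 - m_{i+1}^2)/d_i, a_{i+1} = floor((a_0 + m_{i+1})/d_{i+1}):
  m_1 = 1*39 - 0 = 39, d_1 = (1554 - 39^2)/1 = 33/1 = 33, a_1 = floor((39 + 39)/33) = 2.
  m_2 = 33*2 - 39 = 27, d_2 = (1554 - 27^2)/33 = 825/33 = 25, a_2 = floor((39 + 27)/25) = 2.
  m_3 = 25*2 - 27 = 23, d_3 = (1554 - 23^2)/25 = 1025/25 = 41, a_3 = floor((39 + 23)/41) = 1.
  m_4 = 41*1 - 23 = 18, d_4 = (1554 - 18^2)/41 = 1230/41 = 30, a_4 = floor((39 + 18)/30) = 1.
  m_5 = 30*1 - 18 = 12, d_5 = (1554 - 12^2)/30 = 1410/30 = 47, a_5 = floor((39 + 12)/47) = 1.
  m_6 = 47*1 - 12 = 35, d_6 = (1554 - 35^2)/47 = 329/47 = 7, a_6 = floor((39 + 35)/7) = 10.
  m_7 = 7*10 - 35 = 35, d_7 = (1554 - 35^2)/7 = 329/7 = 47, a_7 = floor((39 + 35)/47) = 1.
  m_8 = 47*1 - 35 = 12, d_8 = (1554 - 12^2)/47 = 1410/47 = 30, a_8 = floor((39 + 12)/30) = 1.
  m_9 = 30*1 - 12 = 18, d_9 = (1554 - 18^2)/30 = 1230/30 = 41, a_9 = floor((39 + 18)/41) = 1.
  m_10 = 41*1 - 18 = 23, d_10 = (1554 - 23^2)/41 = 1025/41 = 25, a_10 = floor((39 + 23)/25) = 2.
  m_11 = 25*2 - 23 = 27, d_11 = (1554 - 27^2)/25 = 825/25 = 33, a_11 = floor((39 + 27)/33) = 2.
  m_12 = 33*2 - 27 = 39, d_12 = (1554 - 39^2)/33 = 33/33 = 1, a_12 = floor((39 + 39)/1) = 78.
  m_13 = 1*78 - 39 = 39, d_13 = (1554 - 39^2)/1 = 33/1 = 33: (m_13, d_13) = (m_1, d_1) = (39, 33), so from here the quotients repeat a_1, ..., a_12; the period length is 12.
Hence the expansion of sqrt(1554) is a_0 = 39 followed by the repeating block 2, 2, 1, 1, 1, 10, 1, 1, 1, 2, 2, 78 (period 12).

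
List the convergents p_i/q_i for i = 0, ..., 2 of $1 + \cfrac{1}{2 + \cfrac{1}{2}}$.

1/1, 3/2, 7/5

Using the convergent recurrence p_i = a_i*p_{i-1} + p_{i-2}, q_i = a_i*q_{i-1} + q_{i-2} with p_{-2}=0, p_{-1}=1, q_{-2}=1, q_{-1}=0:
  i=0: a_0=1, p_0 = 1*1 + 0 = 1, q_0 = 1*0 + 1 = 1.
  i=1: a_1=2, p_1 = 2*1 + 1 = 3, q_1 = 2*1 + 0 = 2.
  i=2: a_2=2, p_2 = 2*3 + 1 = 7, q_2 = 2*2 + 1 = 5.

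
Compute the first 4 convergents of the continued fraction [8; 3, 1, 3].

Using the convergent recurrence p_i = a_i*p_{i-1} + p_{i-2}, q_i = a_i*q_{i-1} + q_{i-2} with p_{-2}=0, p_{-1}=1, q_{-2}=1, q_{-1}=0:
  i=0: a_0=8, p_0 = 8*1 + 0 = 8, q_0 = 8*0 + 1 = 1.
  i=1: a_1=3, p_1 = 3*8 + 1 = 25, q_1 = 3*1 + 0 = 3.
  i=2: a_2=1, p_2 = 1*25 + 8 = 33, q_2 = 1*3 + 1 = 4.
  i=3: a_3=3, p_3 = 3*33 + 25 = 124, q_3 = 3*4 + 3 = 15.

8/1, 25/3, 33/4, 124/15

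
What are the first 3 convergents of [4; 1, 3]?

4/1, 5/1, 19/4

Using the convergent recurrence p_i = a_i*p_{i-1} + p_{i-2}, q_i = a_i*q_{i-1} + q_{i-2} with p_{-2}=0, p_{-1}=1, q_{-2}=1, q_{-1}=0:
  i=0: a_0=4, p_0 = 4*1 + 0 = 4, q_0 = 4*0 + 1 = 1.
  i=1: a_1=1, p_1 = 1*4 + 1 = 5, q_1 = 1*1 + 0 = 1.
  i=2: a_2=3, p_2 = 3*5 + 4 = 19, q_2 = 3*1 + 1 = 4.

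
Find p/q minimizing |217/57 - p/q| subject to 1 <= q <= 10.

19/5

Expand x = 217/57 as a continued fraction with the Euclidean algorithm:
  217 = 3*57 + 46, so a_0 = 3.
  57 = 1*46 + 11, so a_1 = 1.
  46 = 4*11 + 2, so a_2 = 4.
  11 = 5*2 + 1, so a_3 = 5.
  2 = 2*1 + 0, so a_4 = 2.
so x = [3; 1, 4, 5, 2].
Convergents (p_i = a_i*p_{i-1} + p_{i-2}, q_i = a_i*q_{i-1} + q_{i-2} with p_{-2}=0, p_{-1}=1, q_{-2}=1, q_{-1}=0), until the denominator exceeds 10:
  i=0: a_0=3, p_0 = 3*1 + 0 = 3, q_0 = 3*0 + 1 = 1.
  i=1: a_1=1, p_1 = 1*3 + 1 = 4, q_1 = 1*1 + 0 = 1.
  i=2: a_2=4, p_2 = 4*4 + 3 = 19, q_2 = 4*1 + 1 = 5.
  i=3: a_3=5, p_3 = 5*19 + 4 = 99, q_3 = 5*5 + 1 = 26.
q_3 = 26 > 10, so the last convergent with denominator <= 10 is p_2/q_2 = 19/5.
The closest fraction with denominator <= 10 is either p_2/q_2 or the intermediate fraction (k*p_2 + p_1)/(k*q_2 + q_1) with the largest k >= 1 whose denominator stays <= 10; these approach x as k grows, and every other convergent or intermediate fraction in range is farther away.
Largest k: floor((10 - q_1)/q_2) = floor((10 - 1)/5) = 1.
That gives (1*19 + 4)/(1*5 + 1) = 23/6.
Compare the errors: |x - 19/5| = |217*5 - 19*57|/(57*5) = 2/285, and |x - 23/6| = |217*6 - 23*57|/(57*6) = 9/342.
Cross-multiplying, 2*342 = 684 < 2565 = 9*285, so 2/285 is smaller: the convergent 19/5 is closer to x than 23/6.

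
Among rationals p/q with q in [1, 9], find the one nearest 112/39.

Expand x = 112/39 as a continued fraction with the Euclidean algorithm:
  112 = 2*39 + 34, so a_0 = 2.
  39 = 1*34 + 5, so a_1 = 1.
  34 = 6*5 + 4, so a_2 = 6.
  5 = 1*4 + 1, so a_3 = 1.
  4 = 4*1 + 0, so a_4 = 4.
so x = [2; 1, 6, 1, 4].
Convergents (p_i = a_i*p_{i-1} + p_{i-2}, q_i = a_i*q_{i-1} + q_{i-2} with p_{-2}=0, p_{-1}=1, q_{-2}=1, q_{-1}=0), until the denominator exceeds 9:
  i=0: a_0=2, p_0 = 2*1 + 0 = 2, q_0 = 2*0 + 1 = 1.
  i=1: a_1=1, p_1 = 1*2 + 1 = 3, q_1 = 1*1 + 0 = 1.
  i=2: a_2=6, p_2 = 6*3 + 2 = 20, q_2 = 6*1 + 1 = 7.
  i=3: a_3=1, p_3 = 1*20 + 3 = 23, q_3 = 1*7 + 1 = 8.
  i=4: a_4=4, p_4 = 4*23 + 20 = 112, q_4 = 4*8 + 7 = 39.
q_4 = 39 > 9, so the last convergent with denominator <= 9 is p_3/q_3 = 23/8.
The closest fraction with denominator <= 9 is either p_3/q_3 or the intermediate fraction (k*p_3 + p_2)/(k*q_3 + q_2) with the largest k >= 1 whose denominator stays <= 9; these approach x as k grows, and every other convergent or intermediate fraction in range is farther away.
Largest k: floor((9 - q_2)/q_3) = floor((9 - 7)/8) = 0.
Since k = 0, no intermediate fraction beyond p_3/q_3 has denominator <= 9, so the convergent 23/8 is the closest (its error is |112*8 - 23*39|/(39*8) = 1/312).

23/8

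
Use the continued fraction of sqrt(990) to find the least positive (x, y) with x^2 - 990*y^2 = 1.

(x, y) = (881, 28)

First expand sqrt(990) as a continued fraction. With x_i = (sqrt(990) + m_i)/d_i and (m_0, d_0) = (0, 1): a_0 = floor(sqrt(990)) = 31, since 31^2 = 961 <= 990 < 1024 = 32^2.
Iterate m_{i+1} = d_i*a_i - m_i, d_{i+1} = (990 - m_{i+1}^2)/d_i, a_{i+1} = floor((a_0 + m_{i+1})/d_{i+1}):
  m_1 = 1*31 - 0 = 31, d_1 = (990 - 31^2)/1 = 29/1 = 29, a_1 = floor((31 + 31)/29) = 2.
  m_2 = 29*2 - 31 = 27, d_2 = (990 - 27^2)/29 = 261/29 = 9, a_2 = floor((31 + 27)/9) = 6.
  m_3 = 9*6 - 27 = 27, d_3 = (990 - 27^2)/9 = 261/9 = 29, a_3 = floor((31 + 27)/29) = 2.
  m_4 = 29*2 - 27 = 31, d_4 = (990 - 31^2)/29 = 29/29 = 1, a_4 = floor((31 + 31)/1) = 62.
  m_5 = 1*62 - 31 = 31, d_5 = (990 - 31^2)/1 = 29/1 = 29: (m_5, d_5) = (m_1, d_1) = (31, 29), so from here the quotients repeat a_1, ..., a_4; the period length is 4.
So sqrt(990) = [31; (2, 6, 2, 62)] with period length k = 4.
k is even, so the fundamental solution of x^2 - 990y^2 = 1 is (p_{k-1}, q_{k-1}) = (p_3, q_3); compute convergents through index 3.
Convergents (p_i = a_i*p_{i-1} + p_{i-2}, q_i = a_i*q_{i-1} + q_{i-2} with p_{-2}=0, p_{-1}=1, q_{-2}=1, q_{-1}=0):
  i=0: a_0=31, p_0 = 31*1 + 0 = 31, q_0 = 31*0 + 1 = 1.
  i=1: a_1=2, p_1 = 2*31 + 1 = 63, q_1 = 2*1 + 0 = 2.
  i=2: a_2=6, p_2 = 6*63 + 31 = 409, q_2 = 6*2 + 1 = 13.
  i=3: a_3=2, p_3 = 2*409 + 63 = 881, q_3 = 2*13 + 2 = 28.
Check: 881^2 - 990*28^2 = 776161 - 776160 = 1, so (x, y) = (881, 28) solves the equation, and by the theorem it is the least positive solution.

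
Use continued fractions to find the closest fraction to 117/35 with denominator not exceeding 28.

87/26

Expand x = 117/35 as a continued fraction with the Euclidean algorithm:
  117 = 3*35 + 12, so a_0 = 3.
  35 = 2*12 + 11, so a_1 = 2.
  12 = 1*11 + 1, so a_2 = 1.
  11 = 11*1 + 0, so a_3 = 11.
so x = [3; 2, 1, 11].
Convergents (p_i = a_i*p_{i-1} + p_{i-2}, q_i = a_i*q_{i-1} + q_{i-2} with p_{-2}=0, p_{-1}=1, q_{-2}=1, q_{-1}=0), until the denominator exceeds 28:
  i=0: a_0=3, p_0 = 3*1 + 0 = 3, q_0 = 3*0 + 1 = 1.
  i=1: a_1=2, p_1 = 2*3 + 1 = 7, q_1 = 2*1 + 0 = 2.
  i=2: a_2=1, p_2 = 1*7 + 3 = 10, q_2 = 1*2 + 1 = 3.
  i=3: a_3=11, p_3 = 11*10 + 7 = 117, q_3 = 11*3 + 2 = 35.
q_3 = 35 > 28, so the last convergent with denominator <= 28 is p_2/q_2 = 10/3.
The closest fraction with denominator <= 28 is either p_2/q_2 or the intermediate fraction (k*p_2 + p_1)/(k*q_2 + q_1) with the largest k >= 1 whose denominator stays <= 28; these approach x as k grows, and every other convergent or intermediate fraction in range is farther away.
Largest k: floor((28 - q_1)/q_2) = floor((28 - 2)/3) = 8.
That gives (8*10 + 7)/(8*3 + 2) = 87/26.
Compare the errors: |x - 10/3| = |117*3 - 10*35|/(35*3) = 1/105, and |x - 87/26| = |117*26 - 87*35|/(35*26) = 3/910.
Cross-multiplying, 3*105 = 315 < 910 = 1*910, so 3/910 is smaller: the intermediate fraction 87/26 is closer to x than 10/3.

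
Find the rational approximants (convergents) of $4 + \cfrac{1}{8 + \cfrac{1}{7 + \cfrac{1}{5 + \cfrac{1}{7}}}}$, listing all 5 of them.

Using the convergent recurrence p_i = a_i*p_{i-1} + p_{i-2}, q_i = a_i*q_{i-1} + q_{i-2} with p_{-2}=0, p_{-1}=1, q_{-2}=1, q_{-1}=0:
  i=0: a_0=4, p_0 = 4*1 + 0 = 4, q_0 = 4*0 + 1 = 1.
  i=1: a_1=8, p_1 = 8*4 + 1 = 33, q_1 = 8*1 + 0 = 8.
  i=2: a_2=7, p_2 = 7*33 + 4 = 235, q_2 = 7*8 + 1 = 57.
  i=3: a_3=5, p_3 = 5*235 + 33 = 1208, q_3 = 5*57 + 8 = 293.
  i=4: a_4=7, p_4 = 7*1208 + 235 = 8691, q_4 = 7*293 + 57 = 2108.

4/1, 33/8, 235/57, 1208/293, 8691/2108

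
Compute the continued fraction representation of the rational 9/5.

[1; 1, 4]

Run the Euclidean algorithm on 9 and 5; the successive quotients are the partial quotients a_0, a_1, ... (each step inverts the fractional part left over by the previous one):
  9 = 1*5 + 4, so a_0 = 1.
  5 = 1*4 + 1, so a_1 = 1.
  4 = 4*1 + 0, so a_2 = 4.
The remainder reaches 0 after 3 divisions, so the expansion has 3 partial quotients, read off in order.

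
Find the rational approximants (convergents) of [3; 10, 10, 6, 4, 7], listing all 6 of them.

3/1, 31/10, 313/101, 1909/616, 7949/2565, 57552/18571

Using the convergent recurrence p_i = a_i*p_{i-1} + p_{i-2}, q_i = a_i*q_{i-1} + q_{i-2} with p_{-2}=0, p_{-1}=1, q_{-2}=1, q_{-1}=0:
  i=0: a_0=3, p_0 = 3*1 + 0 = 3, q_0 = 3*0 + 1 = 1.
  i=1: a_1=10, p_1 = 10*3 + 1 = 31, q_1 = 10*1 + 0 = 10.
  i=2: a_2=10, p_2 = 10*31 + 3 = 313, q_2 = 10*10 + 1 = 101.
  i=3: a_3=6, p_3 = 6*313 + 31 = 1909, q_3 = 6*101 + 10 = 616.
  i=4: a_4=4, p_4 = 4*1909 + 313 = 7949, q_4 = 4*616 + 101 = 2565.
  i=5: a_5=7, p_5 = 7*7949 + 1909 = 57552, q_5 = 7*2565 + 616 = 18571.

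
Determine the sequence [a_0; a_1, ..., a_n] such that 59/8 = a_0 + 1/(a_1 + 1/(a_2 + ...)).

[7; 2, 1, 2]

Run the Euclidean algorithm on 59 and 8; the successive quotients are the partial quotients a_0, a_1, ... (each step inverts the fractional part left over by the previous one):
  59 = 7*8 + 3, so a_0 = 7.
  8 = 2*3 + 2, so a_1 = 2.
  3 = 1*2 + 1, so a_2 = 1.
  2 = 2*1 + 0, so a_3 = 2.
The remainder reaches 0 after 4 divisions, so the expansion has 4 partial quotients, read off in order.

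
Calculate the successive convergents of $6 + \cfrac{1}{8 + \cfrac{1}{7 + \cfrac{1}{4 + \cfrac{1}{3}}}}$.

6/1, 49/8, 349/57, 1445/236, 4684/765

Using the convergent recurrence p_i = a_i*p_{i-1} + p_{i-2}, q_i = a_i*q_{i-1} + q_{i-2} with p_{-2}=0, p_{-1}=1, q_{-2}=1, q_{-1}=0:
  i=0: a_0=6, p_0 = 6*1 + 0 = 6, q_0 = 6*0 + 1 = 1.
  i=1: a_1=8, p_1 = 8*6 + 1 = 49, q_1 = 8*1 + 0 = 8.
  i=2: a_2=7, p_2 = 7*49 + 6 = 349, q_2 = 7*8 + 1 = 57.
  i=3: a_3=4, p_3 = 4*349 + 49 = 1445, q_3 = 4*57 + 8 = 236.
  i=4: a_4=3, p_4 = 3*1445 + 349 = 4684, q_4 = 3*236 + 57 = 765.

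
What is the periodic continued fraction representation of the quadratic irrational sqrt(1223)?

[34; (1, 33, 1, 68)]

Write x_i = (sqrt(1223) + m_i)/d_i with (m_0, d_0) = (0, 1). a_0 = floor(sqrt(1223)) = 34, since 34^2 = 1156 <= 1223 < 1225 = 35^2.
Iterate m_{i+1} = d_i*a_i - m_i, d_{i+1} = (1223 - m_{i+1}^2)/d_i, a_{i+1} = floor((a_0 + m_{i+1})/d_{i+1}):
  m_1 = 1*34 - 0 = 34, d_1 = (1223 - 34^2)/1 = 67/1 = 67, a_1 = floor((34 + 34)/67) = 1.
  m_2 = 67*1 - 34 = 33, d_2 = (1223 - 33^2)/67 = 134/67 = 2, a_2 = floor((34 + 33)/2) = 33.
  m_3 = 2*33 - 33 = 33, d_3 = (1223 - 33^2)/2 = 134/2 = 67, a_3 = floor((34 + 33)/67) = 1.
  m_4 = 67*1 - 33 = 34, d_4 = (1223 - 34^2)/67 = 67/67 = 1, a_4 = floor((34 + 34)/1) = 68.
  m_5 = 1*68 - 34 = 34, d_5 = (1223 - 34^2)/1 = 67/1 = 67: (m_5, d_5) = (m_1, d_1) = (34, 67), so from here the quotients repeat a_1, ..., a_4; the period length is 4.
Hence the expansion of sqrt(1223) is a_0 = 34 followed by the repeating block 1, 33, 1, 68 (period 4).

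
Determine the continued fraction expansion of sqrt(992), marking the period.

Write x_i = (sqrt(992) + m_i)/d_i with (m_0, d_0) = (0, 1). a_0 = floor(sqrt(992)) = 31, since 31^2 = 961 <= 992 < 1024 = 32^2.
Iterate m_{i+1} = d_i*a_i - m_i, d_{i+1} = (992 - m_{i+1}^2)/d_i, a_{i+1} = floor((a_0 + m_{i+1})/d_{i+1}):
  m_1 = 1*31 - 0 = 31, d_1 = (992 - 31^2)/1 = 31/1 = 31, a_1 = floor((31 + 31)/31) = 2.
  m_2 = 31*2 - 31 = 31, d_2 = (992 - 31^2)/31 = 31/31 = 1, a_2 = floor((31 + 31)/1) = 62.
  m_3 = 1*62 - 31 = 31, d_3 = (992 - 31^2)/1 = 31/1 = 31: (m_3, d_3) = (m_1, d_1) = (31, 31), so from here the quotients repeat a_1, a_2; the period length is 2.
Hence the expansion of sqrt(992) is a_0 = 31 followed by the repeating block 2, 62 (period 2).

[31; (2, 62)]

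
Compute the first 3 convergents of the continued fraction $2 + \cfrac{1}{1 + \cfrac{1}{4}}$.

Using the convergent recurrence p_i = a_i*p_{i-1} + p_{i-2}, q_i = a_i*q_{i-1} + q_{i-2} with p_{-2}=0, p_{-1}=1, q_{-2}=1, q_{-1}=0:
  i=0: a_0=2, p_0 = 2*1 + 0 = 2, q_0 = 2*0 + 1 = 1.
  i=1: a_1=1, p_1 = 1*2 + 1 = 3, q_1 = 1*1 + 0 = 1.
  i=2: a_2=4, p_2 = 4*3 + 2 = 14, q_2 = 4*1 + 1 = 5.

2/1, 3/1, 14/5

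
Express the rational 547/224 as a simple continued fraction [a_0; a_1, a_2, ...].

Run the Euclidean algorithm on 547 and 224; the successive quotients are the partial quotients a_0, a_1, ... (each step inverts the fractional part left over by the previous one):
  547 = 2*224 + 99, so a_0 = 2.
  224 = 2*99 + 26, so a_1 = 2.
  99 = 3*26 + 21, so a_2 = 3.
  26 = 1*21 + 5, so a_3 = 1.
  21 = 4*5 + 1, so a_4 = 4.
  5 = 5*1 + 0, so a_5 = 5.
The remainder reaches 0 after 6 divisions, so the expansion has 6 partial quotients, read off in order.

[2; 2, 3, 1, 4, 5]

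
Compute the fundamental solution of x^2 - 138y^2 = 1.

(x, y) = (47, 4)

First expand sqrt(138) as a continued fraction. With x_i = (sqrt(138) + m_i)/d_i and (m_0, d_0) = (0, 1): a_0 = floor(sqrt(138)) = 11, since 11^2 = 121 <= 138 < 144 = 12^2.
Iterate m_{i+1} = d_i*a_i - m_i, d_{i+1} = (138 - m_{i+1}^2)/d_i, a_{i+1} = floor((a_0 + m_{i+1})/d_{i+1}):
  m_1 = 1*11 - 0 = 11, d_1 = (138 - 11^2)/1 = 17/1 = 17, a_1 = floor((11 + 11)/17) = 1.
  m_2 = 17*1 - 11 = 6, d_2 = (138 - 6^2)/17 = 102/17 = 6, a_2 = floor((11 + 6)/6) = 2.
  m_3 = 6*2 - 6 = 6, d_3 = (138 - 6^2)/6 = 102/6 = 17, a_3 = floor((11 + 6)/17) = 1.
  m_4 = 17*1 - 6 = 11, d_4 = (138 - 11^2)/17 = 17/17 = 1, a_4 = floor((11 + 11)/1) = 22.
  m_5 = 1*22 - 11 = 11, d_5 = (138 - 11^2)/1 = 17/1 = 17: (m_5, d_5) = (m_1, d_1) = (11, 17), so from here the quotients repeat a_1, ..., a_4; the period length is 4.
So sqrt(138) = [11; (1, 2, 1, 22)] with period length k = 4.
k is even, so the fundamental solution of x^2 - 138y^2 = 1 is (p_{k-1}, q_{k-1}) = (p_3, q_3); compute convergents through index 3.
Convergents (p_i = a_i*p_{i-1} + p_{i-2}, q_i = a_i*q_{i-1} + q_{i-2} with p_{-2}=0, p_{-1}=1, q_{-2}=1, q_{-1}=0):
  i=0: a_0=11, p_0 = 11*1 + 0 = 11, q_0 = 11*0 + 1 = 1.
  i=1: a_1=1, p_1 = 1*11 + 1 = 12, q_1 = 1*1 + 0 = 1.
  i=2: a_2=2, p_2 = 2*12 + 11 = 35, q_2 = 2*1 + 1 = 3.
  i=3: a_3=1, p_3 = 1*35 + 12 = 47, q_3 = 1*3 + 1 = 4.
Check: 47^2 - 138*4^2 = 2209 - 2208 = 1, so (x, y) = (47, 4) solves the equation, and by the theorem it is the least positive solution.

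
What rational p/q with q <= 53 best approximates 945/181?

261/50

Expand x = 945/181 as a continued fraction with the Euclidean algorithm:
  945 = 5*181 + 40, so a_0 = 5.
  181 = 4*40 + 21, so a_1 = 4.
  40 = 1*21 + 19, so a_2 = 1.
  21 = 1*19 + 2, so a_3 = 1.
  19 = 9*2 + 1, so a_4 = 9.
  2 = 2*1 + 0, so a_5 = 2.
so x = [5; 4, 1, 1, 9, 2].
Convergents (p_i = a_i*p_{i-1} + p_{i-2}, q_i = a_i*q_{i-1} + q_{i-2} with p_{-2}=0, p_{-1}=1, q_{-2}=1, q_{-1}=0), until the denominator exceeds 53:
  i=0: a_0=5, p_0 = 5*1 + 0 = 5, q_0 = 5*0 + 1 = 1.
  i=1: a_1=4, p_1 = 4*5 + 1 = 21, q_1 = 4*1 + 0 = 4.
  i=2: a_2=1, p_2 = 1*21 + 5 = 26, q_2 = 1*4 + 1 = 5.
  i=3: a_3=1, p_3 = 1*26 + 21 = 47, q_3 = 1*5 + 4 = 9.
  i=4: a_4=9, p_4 = 9*47 + 26 = 449, q_4 = 9*9 + 5 = 86.
q_4 = 86 > 53, so the last convergent with denominator <= 53 is p_3/q_3 = 47/9.
The closest fraction with denominator <= 53 is either p_3/q_3 or the intermediate fraction (k*p_3 + p_2)/(k*q_3 + q_2) with the largest k >= 1 whose denominator stays <= 53; these approach x as k grows, and every other convergent or intermediate fraction in range is farther away.
Largest k: floor((53 - q_2)/q_3) = floor((53 - 5)/9) = 5.
That gives (5*47 + 26)/(5*9 + 5) = 261/50.
Compare the errors: |x - 47/9| = |945*9 - 47*181|/(181*9) = 2/1629, and |x - 261/50| = |945*50 - 261*181|/(181*50) = 9/9050.
Cross-multiplying, 9*1629 = 14661 < 18100 = 2*9050, so 9/9050 is smaller: the intermediate fraction 261/50 is closer to x than 47/9.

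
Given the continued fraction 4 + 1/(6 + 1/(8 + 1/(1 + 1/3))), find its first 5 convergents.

Using the convergent recurrence p_i = a_i*p_{i-1} + p_{i-2}, q_i = a_i*q_{i-1} + q_{i-2} with p_{-2}=0, p_{-1}=1, q_{-2}=1, q_{-1}=0:
  i=0: a_0=4, p_0 = 4*1 + 0 = 4, q_0 = 4*0 + 1 = 1.
  i=1: a_1=6, p_1 = 6*4 + 1 = 25, q_1 = 6*1 + 0 = 6.
  i=2: a_2=8, p_2 = 8*25 + 4 = 204, q_2 = 8*6 + 1 = 49.
  i=3: a_3=1, p_3 = 1*204 + 25 = 229, q_3 = 1*49 + 6 = 55.
  i=4: a_4=3, p_4 = 3*229 + 204 = 891, q_4 = 3*55 + 49 = 214.

4/1, 25/6, 204/49, 229/55, 891/214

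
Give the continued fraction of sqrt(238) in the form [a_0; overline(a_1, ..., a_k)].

[15; overline(2, 2, 1, 14, 1, 2, 2, 30)]

Write x_i = (sqrt(238) + m_i)/d_i with (m_0, d_0) = (0, 1). a_0 = floor(sqrt(238)) = 15, since 15^2 = 225 <= 238 < 256 = 16^2.
Iterate m_{i+1} = d_i*a_i - m_i, d_{i+1} = (238 - m_{i+1}^2)/d_i, a_{i+1} = floor((a_0 + m_{i+1})/d_{i+1}):
  m_1 = 1*15 - 0 = 15, d_1 = (238 - 15^2)/1 = 13/1 = 13, a_1 = floor((15 + 15)/13) = 2.
  m_2 = 13*2 - 15 = 11, d_2 = (238 - 11^2)/13 = 117/13 = 9, a_2 = floor((15 + 11)/9) = 2.
  m_3 = 9*2 - 11 = 7, d_3 = (238 - 7^2)/9 = 189/9 = 21, a_3 = floor((15 + 7)/21) = 1.
  m_4 = 21*1 - 7 = 14, d_4 = (238 - 14^2)/21 = 42/21 = 2, a_4 = floor((15 + 14)/2) = 14.
  m_5 = 2*14 - 14 = 14, d_5 = (238 - 14^2)/2 = 42/2 = 21, a_5 = floor((15 + 14)/21) = 1.
  m_6 = 21*1 - 14 = 7, d_6 = (238 - 7^2)/21 = 189/21 = 9, a_6 = floor((15 + 7)/9) = 2.
  m_7 = 9*2 - 7 = 11, d_7 = (238 - 11^2)/9 = 117/9 = 13, a_7 = floor((15 + 11)/13) = 2.
  m_8 = 13*2 - 11 = 15, d_8 = (238 - 15^2)/13 = 13/13 = 1, a_8 = floor((15 + 15)/1) = 30.
  m_9 = 1*30 - 15 = 15, d_9 = (238 - 15^2)/1 = 13/1 = 13: (m_9, d_9) = (m_1, d_1) = (15, 13), so from here the quotients repeat a_1, ..., a_8; the period length is 8.
Hence the expansion of sqrt(238) is a_0 = 15 followed by the repeating block 2, 2, 1, 14, 1, 2, 2, 30 (period 8).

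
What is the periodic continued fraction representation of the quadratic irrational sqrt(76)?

Write x_i = (sqrt(76) + m_i)/d_i with (m_0, d_0) = (0, 1). a_0 = floor(sqrt(76)) = 8, since 8^2 = 64 <= 76 < 81 = 9^2.
Iterate m_{i+1} = d_i*a_i - m_i, d_{i+1} = (76 - m_{i+1}^2)/d_i, a_{i+1} = floor((a_0 + m_{i+1})/d_{i+1}):
  m_1 = 1*8 - 0 = 8, d_1 = (76 - 8^2)/1 = 12/1 = 12, a_1 = floor((8 + 8)/12) = 1.
  m_2 = 12*1 - 8 = 4, d_2 = (76 - 4^2)/12 = 60/12 = 5, a_2 = floor((8 + 4)/5) = 2.
  m_3 = 5*2 - 4 = 6, d_3 = (76 - 6^2)/5 = 40/5 = 8, a_3 = floor((8 + 6)/8) = 1.
  m_4 = 8*1 - 6 = 2, d_4 = (76 - 2^2)/8 = 72/8 = 9, a_4 = floor((8 + 2)/9) = 1.
  m_5 = 9*1 - 2 = 7, d_5 = (76 - 7^2)/9 = 27/9 = 3, a_5 = floor((8 + 7)/3) = 5.
  m_6 = 3*5 - 7 = 8, d_6 = (76 - 8^2)/3 = 12/3 = 4, a_6 = floor((8 + 8)/4) = 4.
  m_7 = 4*4 - 8 = 8, d_7 = (76 - 8^2)/4 = 12/4 = 3, a_7 = floor((8 + 8)/3) = 5.
  m_8 = 3*5 - 8 = 7, d_8 = (76 - 7^2)/3 = 27/3 = 9, a_8 = floor((8 + 7)/9) = 1.
  m_9 = 9*1 - 7 = 2, d_9 = (76 - 2^2)/9 = 72/9 = 8, a_9 = floor((8 + 2)/8) = 1.
  m_10 = 8*1 - 2 = 6, d_10 = (76 - 6^2)/8 = 40/8 = 5, a_10 = floor((8 + 6)/5) = 2.
  m_11 = 5*2 - 6 = 4, d_11 = (76 - 4^2)/5 = 60/5 = 12, a_11 = floor((8 + 4)/12) = 1.
  m_12 = 12*1 - 4 = 8, d_12 = (76 - 8^2)/12 = 12/12 = 1, a_12 = floor((8 + 8)/1) = 16.
  m_13 = 1*16 - 8 = 8, d_13 = (76 - 8^2)/1 = 12/1 = 12: (m_13, d_13) = (m_1, d_1) = (8, 12), so from here the quotients repeat a_1, ..., a_12; the period length is 12.
Hence the expansion of sqrt(76) is a_0 = 8 followed by the repeating block 1, 2, 1, 1, 5, 4, 5, 1, 1, 2, 1, 16 (period 12).

[8; (1, 2, 1, 1, 5, 4, 5, 1, 1, 2, 1, 16)]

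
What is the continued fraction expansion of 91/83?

Run the Euclidean algorithm on 91 and 83; the successive quotients are the partial quotients a_0, a_1, ... (each step inverts the fractional part left over by the previous one):
  91 = 1*83 + 8, so a_0 = 1.
  83 = 10*8 + 3, so a_1 = 10.
  8 = 2*3 + 2, so a_2 = 2.
  3 = 1*2 + 1, so a_3 = 1.
  2 = 2*1 + 0, so a_4 = 2.
The remainder reaches 0 after 5 divisions, so the expansion has 5 partial quotients, read off in order.

[1; 10, 2, 1, 2]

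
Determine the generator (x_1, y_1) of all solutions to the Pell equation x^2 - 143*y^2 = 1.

(x, y) = (12, 1)

First expand sqrt(143) as a continued fraction. With x_i = (sqrt(143) + m_i)/d_i and (m_0, d_0) = (0, 1): a_0 = floor(sqrt(143)) = 11, since 11^2 = 121 <= 143 < 144 = 12^2.
Iterate m_{i+1} = d_i*a_i - m_i, d_{i+1} = (143 - m_{i+1}^2)/d_i, a_{i+1} = floor((a_0 + m_{i+1})/d_{i+1}):
  m_1 = 1*11 - 0 = 11, d_1 = (143 - 11^2)/1 = 22/1 = 22, a_1 = floor((11 + 11)/22) = 1.
  m_2 = 22*1 - 11 = 11, d_2 = (143 - 11^2)/22 = 22/22 = 1, a_2 = floor((11 + 11)/1) = 22.
  m_3 = 1*22 - 11 = 11, d_3 = (143 - 11^2)/1 = 22/1 = 22: (m_3, d_3) = (m_1, d_1) = (11, 22), so from here the quotients repeat a_1, a_2; the period length is 2.
So sqrt(143) = [11; (1, 22)] with period length k = 2.
k is even, so the fundamental solution of x^2 - 143y^2 = 1 is (p_{k-1}, q_{k-1}) = (p_1, q_1); compute convergents through index 1.
Convergents (p_i = a_i*p_{i-1} + p_{i-2}, q_i = a_i*q_{i-1} + q_{i-2} with p_{-2}=0, p_{-1}=1, q_{-2}=1, q_{-1}=0):
  i=0: a_0=11, p_0 = 11*1 + 0 = 11, q_0 = 11*0 + 1 = 1.
  i=1: a_1=1, p_1 = 1*11 + 1 = 12, q_1 = 1*1 + 0 = 1.
Check: 12^2 - 143*1^2 = 144 - 143 = 1, so (x, y) = (12, 1) solves the equation, and by the theorem it is the least positive solution.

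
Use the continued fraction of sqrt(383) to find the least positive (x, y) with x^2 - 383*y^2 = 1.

First expand sqrt(383) as a continued fraction. With x_i = (sqrt(383) + m_i)/d_i and (m_0, d_0) = (0, 1): a_0 = floor(sqrt(383)) = 19, since 19^2 = 361 <= 383 < 400 = 20^2.
Iterate m_{i+1} = d_i*a_i - m_i, d_{i+1} = (383 - m_{i+1}^2)/d_i, a_{i+1} = floor((a_0 + m_{i+1})/d_{i+1}):
  m_1 = 1*19 - 0 = 19, d_1 = (383 - 19^2)/1 = 22/1 = 22, a_1 = floor((19 + 19)/22) = 1.
  m_2 = 22*1 - 19 = 3, d_2 = (383 - 3^2)/22 = 374/22 = 17, a_2 = floor((19 + 3)/17) = 1.
  m_3 = 17*1 - 3 = 14, d_3 = (383 - 14^2)/17 = 187/17 = 11, a_3 = floor((19 + 14)/11) = 3.
  m_4 = 11*3 - 14 = 19, d_4 = (383 - 19^2)/11 = 22/11 = 2, a_4 = floor((19 + 19)/2) = 19.
  m_5 = 2*19 - 19 = 19, d_5 = (383 - 19^2)/2 = 22/2 = 11, a_5 = floor((19 + 19)/11) = 3.
  m_6 = 11*3 - 19 = 14, d_6 = (383 - 14^2)/11 = 187/11 = 17, a_6 = floor((19 + 14)/17) = 1.
  m_7 = 17*1 - 14 = 3, d_7 = (383 - 3^2)/17 = 374/17 = 22, a_7 = floor((19 + 3)/22) = 1.
  m_8 = 22*1 - 3 = 19, d_8 = (383 - 19^2)/22 = 22/22 = 1, a_8 = floor((19 + 19)/1) = 38.
  m_9 = 1*38 - 19 = 19, d_9 = (383 - 19^2)/1 = 22/1 = 22: (m_9, d_9) = (m_1, d_1) = (19, 22), so from here the quotients repeat a_1, ..., a_8; the period length is 8.
So sqrt(383) = [19; (1, 1, 3, 19, 3, 1, 1, 38)] with period length k = 8.
k is even, so the fundamental solution of x^2 - 383y^2 = 1 is (p_{k-1}, q_{k-1}) = (p_7, q_7); compute convergents through index 7.
Convergents (p_i = a_i*p_{i-1} + p_{i-2}, q_i = a_i*q_{i-1} + q_{i-2} with p_{-2}=0, p_{-1}=1, q_{-2}=1, q_{-1}=0):
  i=0: a_0=19, p_0 = 19*1 + 0 = 19, q_0 = 19*0 + 1 = 1.
  i=1: a_1=1, p_1 = 1*19 + 1 = 20, q_1 = 1*1 + 0 = 1.
  i=2: a_2=1, p_2 = 1*20 + 19 = 39, q_2 = 1*1 + 1 = 2.
  i=3: a_3=3, p_3 = 3*39 + 20 = 137, q_3 = 3*2 + 1 = 7.
  i=4: a_4=19, p_4 = 19*137 + 39 = 2642, q_4 = 19*7 + 2 = 135.
  i=5: a_5=3, p_5 = 3*2642 + 137 = 8063, q_5 = 3*135 + 7 = 412.
  i=6: a_6=1, p_6 = 1*8063 + 2642 = 10705, q_6 = 1*412 + 135 = 547.
  i=7: a_7=1, p_7 = 1*10705 + 8063 = 18768, q_7 = 1*547 + 412 = 959.
Check: 18768^2 - 383*959^2 = 352237824 - 352237823 = 1, so (x, y) = (18768, 959) solves the equation, and by the theorem it is the least positive solution.

(x, y) = (18768, 959)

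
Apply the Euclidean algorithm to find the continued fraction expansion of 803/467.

[1; 1, 2, 1, 1, 3, 2, 1, 5]

Run the Euclidean algorithm on 803 and 467; the successive quotients are the partial quotients a_0, a_1, ... (each step inverts the fractional part left over by the previous one):
  803 = 1*467 + 336, so a_0 = 1.
  467 = 1*336 + 131, so a_1 = 1.
  336 = 2*131 + 74, so a_2 = 2.
  131 = 1*74 + 57, so a_3 = 1.
  74 = 1*57 + 17, so a_4 = 1.
  57 = 3*17 + 6, so a_5 = 3.
  17 = 2*6 + 5, so a_6 = 2.
  6 = 1*5 + 1, so a_7 = 1.
  5 = 5*1 + 0, so a_8 = 5.
The remainder reaches 0 after 9 divisions, so the expansion has 9 partial quotients, read off in order.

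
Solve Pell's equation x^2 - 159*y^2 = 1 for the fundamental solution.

(x, y) = (1324, 105)

First expand sqrt(159) as a continued fraction. With x_i = (sqrt(159) + m_i)/d_i and (m_0, d_0) = (0, 1): a_0 = floor(sqrt(159)) = 12, since 12^2 = 144 <= 159 < 169 = 13^2.
Iterate m_{i+1} = d_i*a_i - m_i, d_{i+1} = (159 - m_{i+1}^2)/d_i, a_{i+1} = floor((a_0 + m_{i+1})/d_{i+1}):
  m_1 = 1*12 - 0 = 12, d_1 = (159 - 12^2)/1 = 15/1 = 15, a_1 = floor((12 + 12)/15) = 1.
  m_2 = 15*1 - 12 = 3, d_2 = (159 - 3^2)/15 = 150/15 = 10, a_2 = floor((12 + 3)/10) = 1.
  m_3 = 10*1 - 3 = 7, d_3 = (159 - 7^2)/10 = 110/10 = 11, a_3 = floor((12 + 7)/11) = 1.
  m_4 = 11*1 - 7 = 4, d_4 = (159 - 4^2)/11 = 143/11 = 13, a_4 = floor((12 + 4)/13) = 1.
  m_5 = 13*1 - 4 = 9, d_5 = (159 - 9^2)/13 = 78/13 = 6, a_5 = floor((12 + 9)/6) = 3.
  m_6 = 6*3 - 9 = 9, d_6 = (159 - 9^2)/6 = 78/6 = 13, a_6 = floor((12 + 9)/13) = 1.
  m_7 = 13*1 - 9 = 4, d_7 = (159 - 4^2)/13 = 143/13 = 11, a_7 = floor((12 + 4)/11) = 1.
  m_8 = 11*1 - 4 = 7, d_8 = (159 - 7^2)/11 = 110/11 = 10, a_8 = floor((12 + 7)/10) = 1.
  m_9 = 10*1 - 7 = 3, d_9 = (159 - 3^2)/10 = 150/10 = 15, a_9 = floor((12 + 3)/15) = 1.
  m_10 = 15*1 - 3 = 12, d_10 = (159 - 12^2)/15 = 15/15 = 1, a_10 = floor((12 + 12)/1) = 24.
  m_11 = 1*24 - 12 = 12, d_11 = (159 - 12^2)/1 = 15/1 = 15: (m_11, d_11) = (m_1, d_1) = (12, 15), so from here the quotients repeat a_1, ..., a_10; the period length is 10.
So sqrt(159) = [12; (1, 1, 1, 1, 3, 1, 1, 1, 1, 24)] with period length k = 10.
k is even, so the fundamental solution of x^2 - 159y^2 = 1 is (p_{k-1}, q_{k-1}) = (p_9, q_9); compute convergents through index 9.
Convergents (p_i = a_i*p_{i-1} + p_{i-2}, q_i = a_i*q_{i-1} + q_{i-2} with p_{-2}=0, p_{-1}=1, q_{-2}=1, q_{-1}=0):
  i=0: a_0=12, p_0 = 12*1 + 0 = 12, q_0 = 12*0 + 1 = 1.
  i=1: a_1=1, p_1 = 1*12 + 1 = 13, q_1 = 1*1 + 0 = 1.
  i=2: a_2=1, p_2 = 1*13 + 12 = 25, q_2 = 1*1 + 1 = 2.
  i=3: a_3=1, p_3 = 1*25 + 13 = 38, q_3 = 1*2 + 1 = 3.
  i=4: a_4=1, p_4 = 1*38 + 25 = 63, q_4 = 1*3 + 2 = 5.
  i=5: a_5=3, p_5 = 3*63 + 38 = 227, q_5 = 3*5 + 3 = 18.
  i=6: a_6=1, p_6 = 1*227 + 63 = 290, q_6 = 1*18 + 5 = 23.
  i=7: a_7=1, p_7 = 1*290 + 227 = 517, q_7 = 1*23 + 18 = 41.
  i=8: a_8=1, p_8 = 1*517 + 290 = 807, q_8 = 1*41 + 23 = 64.
  i=9: a_9=1, p_9 = 1*807 + 517 = 1324, q_9 = 1*64 + 41 = 105.
Check: 1324^2 - 159*105^2 = 1752976 - 1752975 = 1, so (x, y) = (1324, 105) solves the equation, and by the theorem it is the least positive solution.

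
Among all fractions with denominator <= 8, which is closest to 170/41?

29/7

Expand x = 170/41 as a continued fraction with the Euclidean algorithm:
  170 = 4*41 + 6, so a_0 = 4.
  41 = 6*6 + 5, so a_1 = 6.
  6 = 1*5 + 1, so a_2 = 1.
  5 = 5*1 + 0, so a_3 = 5.
so x = [4; 6, 1, 5].
Convergents (p_i = a_i*p_{i-1} + p_{i-2}, q_i = a_i*q_{i-1} + q_{i-2} with p_{-2}=0, p_{-1}=1, q_{-2}=1, q_{-1}=0), until the denominator exceeds 8:
  i=0: a_0=4, p_0 = 4*1 + 0 = 4, q_0 = 4*0 + 1 = 1.
  i=1: a_1=6, p_1 = 6*4 + 1 = 25, q_1 = 6*1 + 0 = 6.
  i=2: a_2=1, p_2 = 1*25 + 4 = 29, q_2 = 1*6 + 1 = 7.
  i=3: a_3=5, p_3 = 5*29 + 25 = 170, q_3 = 5*7 + 6 = 41.
q_3 = 41 > 8, so the last convergent with denominator <= 8 is p_2/q_2 = 29/7.
The closest fraction with denominator <= 8 is either p_2/q_2 or the intermediate fraction (k*p_2 + p_1)/(k*q_2 + q_1) with the largest k >= 1 whose denominator stays <= 8; these approach x as k grows, and every other convergent or intermediate fraction in range is farther away.
Largest k: floor((8 - q_1)/q_2) = floor((8 - 6)/7) = 0.
Since k = 0, no intermediate fraction beyond p_2/q_2 has denominator <= 8, so the convergent 29/7 is the closest (its error is |170*7 - 29*41|/(41*7) = 1/287).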